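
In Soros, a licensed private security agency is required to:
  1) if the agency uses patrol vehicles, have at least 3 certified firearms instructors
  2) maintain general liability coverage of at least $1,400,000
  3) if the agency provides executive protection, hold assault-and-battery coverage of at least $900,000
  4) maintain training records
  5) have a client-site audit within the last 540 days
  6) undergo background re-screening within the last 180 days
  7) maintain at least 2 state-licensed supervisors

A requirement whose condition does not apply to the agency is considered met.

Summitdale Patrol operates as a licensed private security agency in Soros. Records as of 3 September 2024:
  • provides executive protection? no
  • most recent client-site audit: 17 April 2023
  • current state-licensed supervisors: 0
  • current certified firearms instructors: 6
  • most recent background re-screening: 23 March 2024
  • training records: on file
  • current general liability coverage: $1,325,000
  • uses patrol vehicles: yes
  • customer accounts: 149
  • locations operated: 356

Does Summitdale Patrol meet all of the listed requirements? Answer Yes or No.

1. condition 'uses patrol vehicles' holds; certified firearms instructors 6 ≥ 3 → met
2. general liability coverage $1,325,000 < $1,400,000 → not met
3. condition 'provides executive protection' does not hold → requirement n/a → met
4. training records present → met
5. client-site audit 505 days ago vs limit 540 → met
6. background re-screening 164 days ago vs limit 180 → met
7. state-licensed supervisors 0 < 2 → not met
Not met: 2, 7

No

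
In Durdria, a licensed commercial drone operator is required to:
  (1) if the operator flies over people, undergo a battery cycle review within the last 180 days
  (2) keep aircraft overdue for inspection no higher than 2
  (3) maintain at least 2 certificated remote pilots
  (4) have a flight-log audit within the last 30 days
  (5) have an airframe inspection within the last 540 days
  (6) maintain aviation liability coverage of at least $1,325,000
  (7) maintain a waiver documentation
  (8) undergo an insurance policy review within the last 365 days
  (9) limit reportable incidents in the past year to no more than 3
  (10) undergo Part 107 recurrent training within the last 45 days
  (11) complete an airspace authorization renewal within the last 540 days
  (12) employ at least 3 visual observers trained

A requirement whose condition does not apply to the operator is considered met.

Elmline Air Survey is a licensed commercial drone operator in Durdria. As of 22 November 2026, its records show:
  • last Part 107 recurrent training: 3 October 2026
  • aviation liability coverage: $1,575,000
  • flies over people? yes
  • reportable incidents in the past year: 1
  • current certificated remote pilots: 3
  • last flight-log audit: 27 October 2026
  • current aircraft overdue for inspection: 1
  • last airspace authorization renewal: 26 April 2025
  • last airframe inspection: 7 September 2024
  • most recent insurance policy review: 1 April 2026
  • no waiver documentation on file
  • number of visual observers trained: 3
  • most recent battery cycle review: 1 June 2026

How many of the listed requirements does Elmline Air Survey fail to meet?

4

1. condition 'flies over people' holds; battery cycle review 174 days ago vs limit 180 → met
2. aircraft overdue for inspection 1 ≤ 2 → met
3. certificated remote pilots 3 ≥ 2 → met
4. flight-log audit 26 days ago vs limit 30 → met
5. airframe inspection 806 days ago vs limit 540 → not met
6. aviation liability coverage $1,575,000 ≥ $1,325,000 → met
7. waiver documentation absent → not met
8. insurance policy review 235 days ago vs limit 365 → met
9. reportable incidents in the past year 1 ≤ 3 → met
10. Part 107 recurrent training 50 days ago vs limit 45 → not met
11. airspace authorization renewal 575 days ago vs limit 540 → not met
12. visual observers trained 3 ≥ 3 → met
Not met: 4 of 12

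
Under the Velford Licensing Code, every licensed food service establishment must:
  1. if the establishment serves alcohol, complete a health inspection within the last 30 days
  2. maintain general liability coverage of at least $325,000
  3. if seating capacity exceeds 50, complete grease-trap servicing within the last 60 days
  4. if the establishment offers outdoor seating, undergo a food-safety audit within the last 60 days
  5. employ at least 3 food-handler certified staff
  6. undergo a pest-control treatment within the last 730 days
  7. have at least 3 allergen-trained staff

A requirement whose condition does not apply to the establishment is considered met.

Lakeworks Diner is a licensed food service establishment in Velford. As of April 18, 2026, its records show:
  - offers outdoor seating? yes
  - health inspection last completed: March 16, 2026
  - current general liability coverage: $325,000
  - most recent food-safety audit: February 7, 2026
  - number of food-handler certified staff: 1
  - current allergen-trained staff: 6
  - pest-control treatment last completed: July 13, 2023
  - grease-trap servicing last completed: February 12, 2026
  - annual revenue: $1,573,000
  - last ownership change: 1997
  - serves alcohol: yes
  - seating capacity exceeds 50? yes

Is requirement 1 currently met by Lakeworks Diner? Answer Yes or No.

No

1. condition 'serves alcohol' holds; health inspection 33 days ago vs limit 30 → not met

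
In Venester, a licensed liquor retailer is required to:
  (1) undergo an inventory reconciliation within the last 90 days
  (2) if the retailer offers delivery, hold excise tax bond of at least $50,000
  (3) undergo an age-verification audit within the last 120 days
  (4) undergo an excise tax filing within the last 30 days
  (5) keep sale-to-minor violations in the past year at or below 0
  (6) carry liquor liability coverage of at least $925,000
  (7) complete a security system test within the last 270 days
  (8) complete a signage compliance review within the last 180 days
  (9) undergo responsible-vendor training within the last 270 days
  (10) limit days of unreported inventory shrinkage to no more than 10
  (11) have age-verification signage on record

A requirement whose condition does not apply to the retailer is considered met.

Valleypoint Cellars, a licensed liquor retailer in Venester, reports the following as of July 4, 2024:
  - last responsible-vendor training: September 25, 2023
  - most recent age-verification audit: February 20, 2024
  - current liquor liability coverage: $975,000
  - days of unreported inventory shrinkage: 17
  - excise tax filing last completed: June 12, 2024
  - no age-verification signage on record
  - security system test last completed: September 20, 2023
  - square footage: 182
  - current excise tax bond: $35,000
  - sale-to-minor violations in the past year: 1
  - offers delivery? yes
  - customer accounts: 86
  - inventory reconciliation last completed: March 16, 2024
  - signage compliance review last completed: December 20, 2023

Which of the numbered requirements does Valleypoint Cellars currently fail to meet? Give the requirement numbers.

1. inventory reconciliation 110 days ago vs limit 90 → not met
2. condition 'offers delivery' holds; excise tax bond $35,000 < $50,000 → not met
3. age-verification audit 135 days ago vs limit 120 → not met
4. excise tax filing 22 days ago vs limit 30 → met
5. sale-to-minor violations in the past year 1 > 0 → not met
6. liquor liability coverage $975,000 ≥ $925,000 → met
7. security system test 288 days ago vs limit 270 → not met
8. signage compliance review 197 days ago vs limit 180 → not met
9. responsible-vendor training 283 days ago vs limit 270 → not met
10. days of unreported inventory shrinkage 17 > 10 → not met
11. age-verification signage absent → not met
Not met: 1, 2, 3, 5, 7, 8, 9, 10, 11

1, 2, 3, 5, 7, 8, 9, 10, 11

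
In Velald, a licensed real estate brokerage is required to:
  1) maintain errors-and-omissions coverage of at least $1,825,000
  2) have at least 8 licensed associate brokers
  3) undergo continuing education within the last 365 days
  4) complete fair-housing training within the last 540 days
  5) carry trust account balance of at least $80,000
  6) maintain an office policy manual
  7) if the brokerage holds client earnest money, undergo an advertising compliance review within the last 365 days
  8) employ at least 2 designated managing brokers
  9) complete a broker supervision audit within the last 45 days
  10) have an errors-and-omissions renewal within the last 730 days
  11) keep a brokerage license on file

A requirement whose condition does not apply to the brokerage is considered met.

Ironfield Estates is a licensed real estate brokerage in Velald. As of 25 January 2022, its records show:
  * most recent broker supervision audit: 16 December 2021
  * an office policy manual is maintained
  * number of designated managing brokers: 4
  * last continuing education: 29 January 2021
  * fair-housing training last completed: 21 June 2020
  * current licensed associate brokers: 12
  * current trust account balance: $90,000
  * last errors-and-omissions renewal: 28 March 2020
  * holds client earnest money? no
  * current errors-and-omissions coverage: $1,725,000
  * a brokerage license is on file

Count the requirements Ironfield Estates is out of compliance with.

2

1. errors-and-omissions coverage $1,725,000 < $1,825,000 → not met
2. licensed associate brokers 12 ≥ 8 → met
3. continuing education 361 days ago vs limit 365 → met
4. fair-housing training 583 days ago vs limit 540 → not met
5. trust account balance $90,000 ≥ $80,000 → met
6. office policy manual present → met
7. condition 'holds client earnest money' does not hold → requirement n/a → met
8. designated managing brokers 4 ≥ 2 → met
9. broker supervision audit 40 days ago vs limit 45 → met
10. errors-and-omissions renewal 668 days ago vs limit 730 → met
11. brokerage license present → met
Not met: 2 of 11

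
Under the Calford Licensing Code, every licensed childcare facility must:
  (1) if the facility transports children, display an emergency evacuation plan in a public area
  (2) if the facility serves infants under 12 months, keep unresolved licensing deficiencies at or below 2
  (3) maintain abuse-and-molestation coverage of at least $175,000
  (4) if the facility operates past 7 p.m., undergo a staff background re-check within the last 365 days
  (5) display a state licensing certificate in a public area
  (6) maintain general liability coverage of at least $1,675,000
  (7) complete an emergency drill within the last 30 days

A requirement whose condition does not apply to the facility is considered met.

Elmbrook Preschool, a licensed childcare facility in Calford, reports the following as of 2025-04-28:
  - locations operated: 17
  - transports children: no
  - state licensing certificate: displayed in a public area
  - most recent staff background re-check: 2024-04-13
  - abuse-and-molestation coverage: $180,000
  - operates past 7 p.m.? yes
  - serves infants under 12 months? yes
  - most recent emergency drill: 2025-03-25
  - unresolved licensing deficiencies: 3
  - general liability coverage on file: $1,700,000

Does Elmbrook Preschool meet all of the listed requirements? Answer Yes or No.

1. condition 'transports children' does not hold → requirement n/a → met
2. condition 'serves infants under 12 months' holds; unresolved licensing deficiencies 3 > 2 → not met
3. abuse-and-molestation coverage $180,000 ≥ $175,000 → met
4. condition 'operates past 7 p.m.' holds; staff background re-check 380 days ago vs limit 365 → not met
5. state licensing certificate present → met
6. general liability coverage $1,700,000 ≥ $1,675,000 → met
7. emergency drill 34 days ago vs limit 30 → not met
Not met: 2, 4, 7

No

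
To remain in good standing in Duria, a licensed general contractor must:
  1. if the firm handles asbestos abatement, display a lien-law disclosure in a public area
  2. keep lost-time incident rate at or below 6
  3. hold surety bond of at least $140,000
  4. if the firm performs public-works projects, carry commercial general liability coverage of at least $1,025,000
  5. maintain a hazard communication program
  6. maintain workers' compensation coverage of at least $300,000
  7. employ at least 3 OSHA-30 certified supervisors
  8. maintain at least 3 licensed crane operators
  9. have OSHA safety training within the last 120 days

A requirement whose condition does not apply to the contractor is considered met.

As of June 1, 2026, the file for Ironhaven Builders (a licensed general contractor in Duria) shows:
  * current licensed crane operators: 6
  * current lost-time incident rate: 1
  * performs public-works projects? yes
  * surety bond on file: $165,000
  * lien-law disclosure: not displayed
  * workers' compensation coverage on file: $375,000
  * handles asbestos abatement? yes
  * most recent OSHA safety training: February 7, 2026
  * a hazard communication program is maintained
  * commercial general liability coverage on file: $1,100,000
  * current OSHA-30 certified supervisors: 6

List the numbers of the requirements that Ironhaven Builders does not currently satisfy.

1. condition 'handles asbestos abatement' holds; lien-law disclosure absent → not met
2. lost-time incident rate 1 ≤ 6 → met
3. surety bond $165,000 ≥ $140,000 → met
4. condition 'performs public-works projects' holds; commercial general liability coverage $1,100,000 ≥ $1,025,000 → met
5. hazard communication program present → met
6. workers' compensation coverage $375,000 ≥ $300,000 → met
7. OSHA-30 certified supervisors 6 ≥ 3 → met
8. licensed crane operators 6 ≥ 3 → met
9. OSHA safety training 114 days ago vs limit 120 → met
Not met: 1

1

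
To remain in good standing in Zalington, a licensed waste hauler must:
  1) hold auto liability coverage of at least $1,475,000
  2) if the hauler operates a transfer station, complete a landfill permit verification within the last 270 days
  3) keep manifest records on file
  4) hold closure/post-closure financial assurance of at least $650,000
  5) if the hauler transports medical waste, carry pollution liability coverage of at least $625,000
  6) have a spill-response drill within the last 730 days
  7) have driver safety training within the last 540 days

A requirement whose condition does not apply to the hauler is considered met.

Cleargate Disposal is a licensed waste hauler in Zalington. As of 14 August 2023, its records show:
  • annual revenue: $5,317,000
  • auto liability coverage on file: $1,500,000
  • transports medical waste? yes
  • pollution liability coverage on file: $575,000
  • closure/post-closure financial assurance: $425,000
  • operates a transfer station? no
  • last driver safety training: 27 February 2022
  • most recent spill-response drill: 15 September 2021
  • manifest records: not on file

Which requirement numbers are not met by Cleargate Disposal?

1. auto liability coverage $1,500,000 ≥ $1,475,000 → met
2. condition 'operates a transfer station' does not hold → requirement n/a → met
3. manifest records absent → not met
4. closure/post-closure financial assurance $425,000 < $650,000 → not met
5. condition 'transports medical waste' holds; pollution liability coverage $575,000 < $625,000 → not met
6. spill-response drill 698 days ago vs limit 730 → met
7. driver safety training 533 days ago vs limit 540 → met
Not met: 3, 4, 5

3, 4, 5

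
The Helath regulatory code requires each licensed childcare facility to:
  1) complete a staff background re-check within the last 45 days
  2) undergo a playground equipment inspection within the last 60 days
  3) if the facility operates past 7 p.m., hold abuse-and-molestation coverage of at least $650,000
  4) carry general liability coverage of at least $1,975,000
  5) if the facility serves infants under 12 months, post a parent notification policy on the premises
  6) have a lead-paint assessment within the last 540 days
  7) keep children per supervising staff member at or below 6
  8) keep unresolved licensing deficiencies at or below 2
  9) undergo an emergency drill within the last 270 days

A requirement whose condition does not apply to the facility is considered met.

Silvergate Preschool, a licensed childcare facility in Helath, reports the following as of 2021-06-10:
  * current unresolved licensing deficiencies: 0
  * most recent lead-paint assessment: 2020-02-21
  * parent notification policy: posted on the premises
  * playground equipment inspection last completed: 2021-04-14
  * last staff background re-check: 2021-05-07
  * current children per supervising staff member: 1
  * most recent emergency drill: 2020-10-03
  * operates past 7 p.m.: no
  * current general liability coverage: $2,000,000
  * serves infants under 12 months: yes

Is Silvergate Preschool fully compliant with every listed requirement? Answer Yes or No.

Yes

1. staff background re-check 34 days ago vs limit 45 → met
2. playground equipment inspection 57 days ago vs limit 60 → met
3. condition 'operates past 7 p.m.' does not hold → requirement n/a → met
4. general liability coverage $2,000,000 ≥ $1,975,000 → met
5. condition 'serves infants under 12 months' holds; parent notification policy present → met
6. lead-paint assessment 475 days ago vs limit 540 → met
7. children per supervising staff member 1 ≤ 6 → met
8. unresolved licensing deficiencies 0 ≤ 2 → met
9. emergency drill 250 days ago vs limit 270 → met
All met.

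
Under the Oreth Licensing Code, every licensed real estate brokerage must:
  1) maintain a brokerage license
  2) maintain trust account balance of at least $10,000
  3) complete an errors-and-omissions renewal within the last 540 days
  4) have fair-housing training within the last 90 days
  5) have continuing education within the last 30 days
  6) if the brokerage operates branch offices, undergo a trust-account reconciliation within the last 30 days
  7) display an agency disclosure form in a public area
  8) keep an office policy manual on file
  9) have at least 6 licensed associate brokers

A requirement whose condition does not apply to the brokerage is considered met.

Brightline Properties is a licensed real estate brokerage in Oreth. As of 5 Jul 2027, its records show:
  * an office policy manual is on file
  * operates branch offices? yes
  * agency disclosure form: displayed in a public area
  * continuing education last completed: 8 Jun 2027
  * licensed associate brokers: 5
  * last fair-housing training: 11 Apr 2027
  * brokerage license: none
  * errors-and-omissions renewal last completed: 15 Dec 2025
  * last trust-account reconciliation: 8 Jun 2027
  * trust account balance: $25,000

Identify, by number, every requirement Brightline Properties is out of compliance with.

1. brokerage license absent → not met
2. trust account balance $25,000 ≥ $10,000 → met
3. errors-and-omissions renewal 567 days ago vs limit 540 → not met
4. fair-housing training 85 days ago vs limit 90 → met
5. continuing education 27 days ago vs limit 30 → met
6. condition 'operates branch offices' holds; trust-account reconciliation 27 days ago vs limit 30 → met
7. agency disclosure form present → met
8. office policy manual present → met
9. licensed associate brokers 5 < 6 → not met
Not met: 1, 3, 9

1, 3, 9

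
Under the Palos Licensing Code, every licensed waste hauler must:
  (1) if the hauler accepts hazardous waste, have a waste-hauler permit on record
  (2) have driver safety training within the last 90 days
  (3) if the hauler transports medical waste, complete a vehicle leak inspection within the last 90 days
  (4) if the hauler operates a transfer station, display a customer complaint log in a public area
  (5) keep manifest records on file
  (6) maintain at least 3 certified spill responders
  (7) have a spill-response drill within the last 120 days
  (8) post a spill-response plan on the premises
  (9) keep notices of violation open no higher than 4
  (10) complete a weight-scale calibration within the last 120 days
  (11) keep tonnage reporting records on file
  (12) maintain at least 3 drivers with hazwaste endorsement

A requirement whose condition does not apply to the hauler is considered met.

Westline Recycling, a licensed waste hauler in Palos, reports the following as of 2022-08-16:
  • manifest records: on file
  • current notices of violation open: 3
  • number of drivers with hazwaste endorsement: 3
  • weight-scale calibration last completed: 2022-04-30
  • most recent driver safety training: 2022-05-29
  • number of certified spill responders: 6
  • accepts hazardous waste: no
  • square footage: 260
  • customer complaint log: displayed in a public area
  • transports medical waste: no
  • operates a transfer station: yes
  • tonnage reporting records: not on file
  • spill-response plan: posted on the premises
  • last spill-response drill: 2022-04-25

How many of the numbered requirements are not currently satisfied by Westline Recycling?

1

1. condition 'accepts hazardous waste' does not hold → requirement n/a → met
2. driver safety training 79 days ago vs limit 90 → met
3. condition 'transports medical waste' does not hold → requirement n/a → met
4. condition 'operates a transfer station' holds; customer complaint log present → met
5. manifest records present → met
6. certified spill responders 6 ≥ 3 → met
7. spill-response drill 113 days ago vs limit 120 → met
8. spill-response plan present → met
9. notices of violation open 3 ≤ 4 → met
10. weight-scale calibration 108 days ago vs limit 120 → met
11. tonnage reporting records absent → not met
12. drivers with hazwaste endorsement 3 ≥ 3 → met
Not met: 1 of 12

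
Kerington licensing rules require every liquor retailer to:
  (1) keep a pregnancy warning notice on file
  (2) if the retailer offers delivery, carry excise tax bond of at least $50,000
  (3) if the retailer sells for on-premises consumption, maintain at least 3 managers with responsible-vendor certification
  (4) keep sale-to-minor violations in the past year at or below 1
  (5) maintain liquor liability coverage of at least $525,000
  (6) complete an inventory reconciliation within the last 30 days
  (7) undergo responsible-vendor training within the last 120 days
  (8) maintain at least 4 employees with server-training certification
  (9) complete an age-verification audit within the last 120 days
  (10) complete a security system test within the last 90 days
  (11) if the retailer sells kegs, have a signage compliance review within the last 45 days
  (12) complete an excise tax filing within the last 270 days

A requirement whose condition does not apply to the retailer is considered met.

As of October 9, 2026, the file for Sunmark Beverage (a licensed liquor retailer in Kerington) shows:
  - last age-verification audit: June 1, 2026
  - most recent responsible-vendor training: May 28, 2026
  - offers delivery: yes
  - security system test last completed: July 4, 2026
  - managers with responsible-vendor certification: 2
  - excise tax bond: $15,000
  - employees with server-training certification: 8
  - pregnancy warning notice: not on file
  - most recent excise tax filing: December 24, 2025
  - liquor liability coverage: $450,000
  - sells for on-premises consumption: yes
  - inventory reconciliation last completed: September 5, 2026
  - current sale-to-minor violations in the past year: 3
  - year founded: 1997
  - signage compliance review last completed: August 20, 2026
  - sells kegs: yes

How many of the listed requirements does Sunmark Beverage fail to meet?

11

1. pregnancy warning notice absent → not met
2. condition 'offers delivery' holds; excise tax bond $15,000 < $50,000 → not met
3. condition 'sells for on-premises consumption' holds; managers with responsible-vendor certification 2 < 3 → not met
4. sale-to-minor violations in the past year 3 > 1 → not met
5. liquor liability coverage $450,000 < $525,000 → not met
6. inventory reconciliation 34 days ago vs limit 30 → not met
7. responsible-vendor training 134 days ago vs limit 120 → not met
8. employees with server-training certification 8 ≥ 4 → met
9. age-verification audit 130 days ago vs limit 120 → not met
10. security system test 97 days ago vs limit 90 → not met
11. condition 'sells kegs' holds; signage compliance review 50 days ago vs limit 45 → not met
12. excise tax filing 289 days ago vs limit 270 → not met
Not met: 11 of 12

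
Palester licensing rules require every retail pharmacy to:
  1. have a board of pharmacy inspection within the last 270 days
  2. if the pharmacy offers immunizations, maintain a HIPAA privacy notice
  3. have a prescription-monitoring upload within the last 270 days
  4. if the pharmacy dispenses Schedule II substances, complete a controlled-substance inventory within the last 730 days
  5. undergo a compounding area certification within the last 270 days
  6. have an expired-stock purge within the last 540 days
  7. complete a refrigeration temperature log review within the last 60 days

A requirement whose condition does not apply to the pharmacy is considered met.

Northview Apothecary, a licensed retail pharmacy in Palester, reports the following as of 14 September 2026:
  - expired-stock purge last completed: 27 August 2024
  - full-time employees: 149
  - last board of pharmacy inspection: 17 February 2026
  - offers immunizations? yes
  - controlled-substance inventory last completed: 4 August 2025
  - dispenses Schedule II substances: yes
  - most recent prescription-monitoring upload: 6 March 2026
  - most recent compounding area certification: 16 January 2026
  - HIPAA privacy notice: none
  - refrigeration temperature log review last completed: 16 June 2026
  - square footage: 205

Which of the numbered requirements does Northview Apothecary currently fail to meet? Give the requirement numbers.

1. board of pharmacy inspection 209 days ago vs limit 270 → met
2. condition 'offers immunizations' holds; HIPAA privacy notice absent → not met
3. prescription-monitoring upload 192 days ago vs limit 270 → met
4. condition 'dispenses Schedule II substances' holds; controlled-substance inventory 406 days ago vs limit 730 → met
5. compounding area certification 241 days ago vs limit 270 → met
6. expired-stock purge 748 days ago vs limit 540 → not met
7. refrigeration temperature log review 90 days ago vs limit 60 → not met
Not met: 2, 6, 7

2, 6, 7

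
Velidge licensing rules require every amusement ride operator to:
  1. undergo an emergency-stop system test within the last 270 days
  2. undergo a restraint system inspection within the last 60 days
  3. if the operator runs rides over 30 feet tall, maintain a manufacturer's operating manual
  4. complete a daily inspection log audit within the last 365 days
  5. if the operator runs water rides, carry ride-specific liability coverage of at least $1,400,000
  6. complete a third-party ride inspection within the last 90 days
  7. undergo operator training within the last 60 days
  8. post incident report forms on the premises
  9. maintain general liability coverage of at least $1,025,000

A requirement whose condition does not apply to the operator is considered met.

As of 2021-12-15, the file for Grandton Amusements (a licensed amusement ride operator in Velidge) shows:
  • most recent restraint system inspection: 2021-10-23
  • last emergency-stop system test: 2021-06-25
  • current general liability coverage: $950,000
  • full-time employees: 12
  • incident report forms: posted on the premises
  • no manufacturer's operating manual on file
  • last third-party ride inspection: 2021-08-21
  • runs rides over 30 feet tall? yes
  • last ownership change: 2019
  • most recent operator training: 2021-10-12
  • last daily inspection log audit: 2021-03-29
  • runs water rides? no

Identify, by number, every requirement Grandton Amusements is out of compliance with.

3, 6, 7, 9

1. emergency-stop system test 173 days ago vs limit 270 → met
2. restraint system inspection 53 days ago vs limit 60 → met
3. condition 'runs rides over 30 feet tall' holds; manufacturer's operating manual absent → not met
4. daily inspection log audit 261 days ago vs limit 365 → met
5. condition 'runs water rides' does not hold → requirement n/a → met
6. third-party ride inspection 116 days ago vs limit 90 → not met
7. operator training 64 days ago vs limit 60 → not met
8. incident report forms present → met
9. general liability coverage $950,000 < $1,025,000 → not met
Not met: 3, 6, 7, 9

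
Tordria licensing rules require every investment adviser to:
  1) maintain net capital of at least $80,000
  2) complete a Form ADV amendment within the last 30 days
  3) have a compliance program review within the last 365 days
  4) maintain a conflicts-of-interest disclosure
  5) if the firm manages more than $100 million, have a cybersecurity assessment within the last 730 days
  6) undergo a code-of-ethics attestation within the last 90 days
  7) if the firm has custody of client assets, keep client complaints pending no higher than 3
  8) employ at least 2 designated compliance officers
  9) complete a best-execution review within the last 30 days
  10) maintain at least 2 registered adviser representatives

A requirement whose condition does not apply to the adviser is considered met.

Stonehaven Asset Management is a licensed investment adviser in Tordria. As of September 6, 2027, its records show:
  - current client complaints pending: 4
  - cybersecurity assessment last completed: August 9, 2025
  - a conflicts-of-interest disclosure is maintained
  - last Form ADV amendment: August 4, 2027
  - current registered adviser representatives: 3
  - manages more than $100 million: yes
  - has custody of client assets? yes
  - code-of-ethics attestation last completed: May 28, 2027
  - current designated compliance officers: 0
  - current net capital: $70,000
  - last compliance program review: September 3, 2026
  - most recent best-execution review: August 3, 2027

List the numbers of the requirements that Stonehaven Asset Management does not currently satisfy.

1. net capital $70,000 < $80,000 → not met
2. Form ADV amendment 33 days ago vs limit 30 → not met
3. compliance program review 368 days ago vs limit 365 → not met
4. conflicts-of-interest disclosure present → met
5. condition 'manages more than $100 million' holds; cybersecurity assessment 758 days ago vs limit 730 → not met
6. code-of-ethics attestation 101 days ago vs limit 90 → not met
7. condition 'has custody of client assets' holds; client complaints pending 4 > 3 → not met
8. designated compliance officers 0 < 2 → not met
9. best-execution review 34 days ago vs limit 30 → not met
10. registered adviser representatives 3 ≥ 2 → met
Not met: 1, 2, 3, 5, 6, 7, 8, 9

1, 2, 3, 5, 6, 7, 8, 9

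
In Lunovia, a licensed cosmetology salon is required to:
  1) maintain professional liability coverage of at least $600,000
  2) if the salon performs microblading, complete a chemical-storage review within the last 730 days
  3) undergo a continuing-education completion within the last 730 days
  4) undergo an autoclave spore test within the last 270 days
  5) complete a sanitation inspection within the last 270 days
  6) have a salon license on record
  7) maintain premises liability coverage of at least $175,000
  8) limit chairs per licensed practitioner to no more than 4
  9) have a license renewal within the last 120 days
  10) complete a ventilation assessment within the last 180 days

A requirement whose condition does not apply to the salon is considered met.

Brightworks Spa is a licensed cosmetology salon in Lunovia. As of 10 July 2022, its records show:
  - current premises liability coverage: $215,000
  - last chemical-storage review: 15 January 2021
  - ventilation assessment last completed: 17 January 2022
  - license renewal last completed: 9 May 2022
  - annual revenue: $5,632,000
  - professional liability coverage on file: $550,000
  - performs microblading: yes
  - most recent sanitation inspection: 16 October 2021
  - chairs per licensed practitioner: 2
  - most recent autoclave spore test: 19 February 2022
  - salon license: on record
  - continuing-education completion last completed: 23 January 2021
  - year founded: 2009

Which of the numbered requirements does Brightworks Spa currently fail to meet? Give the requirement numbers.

1. professional liability coverage $550,000 < $600,000 → not met
2. condition 'performs microblading' holds; chemical-storage review 541 days ago vs limit 730 → met
3. continuing-education completion 533 days ago vs limit 730 → met
4. autoclave spore test 141 days ago vs limit 270 → met
5. sanitation inspection 267 days ago vs limit 270 → met
6. salon license present → met
7. premises liability coverage $215,000 ≥ $175,000 → met
8. chairs per licensed practitioner 2 ≤ 4 → met
9. license renewal 62 days ago vs limit 120 → met
10. ventilation assessment 174 days ago vs limit 180 → met
Not met: 1

1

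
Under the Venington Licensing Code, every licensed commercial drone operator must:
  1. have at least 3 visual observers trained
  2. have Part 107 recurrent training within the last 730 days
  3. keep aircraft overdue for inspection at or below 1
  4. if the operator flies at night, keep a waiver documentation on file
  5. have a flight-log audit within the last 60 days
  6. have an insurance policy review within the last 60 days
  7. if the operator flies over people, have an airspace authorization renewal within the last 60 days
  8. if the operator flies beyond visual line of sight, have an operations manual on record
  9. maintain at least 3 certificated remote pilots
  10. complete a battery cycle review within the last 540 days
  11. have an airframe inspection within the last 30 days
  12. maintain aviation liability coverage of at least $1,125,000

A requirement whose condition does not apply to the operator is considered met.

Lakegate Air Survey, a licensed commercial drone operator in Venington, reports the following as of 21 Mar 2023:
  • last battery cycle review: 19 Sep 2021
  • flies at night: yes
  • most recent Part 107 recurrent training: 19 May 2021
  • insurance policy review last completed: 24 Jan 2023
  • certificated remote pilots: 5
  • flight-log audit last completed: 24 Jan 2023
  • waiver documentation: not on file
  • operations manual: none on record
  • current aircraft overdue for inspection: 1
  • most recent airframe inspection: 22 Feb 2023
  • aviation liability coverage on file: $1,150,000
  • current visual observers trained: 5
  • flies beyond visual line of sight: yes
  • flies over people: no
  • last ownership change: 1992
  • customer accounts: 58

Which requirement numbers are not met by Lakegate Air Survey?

4, 8, 10

1. visual observers trained 5 ≥ 3 → met
2. Part 107 recurrent training 671 days ago vs limit 730 → met
3. aircraft overdue for inspection 1 ≤ 1 → met
4. condition 'flies at night' holds; waiver documentation absent → not met
5. flight-log audit 56 days ago vs limit 60 → met
6. insurance policy review 56 days ago vs limit 60 → met
7. condition 'flies over people' does not hold → requirement n/a → met
8. condition 'flies beyond visual line of sight' holds; operations manual absent → not met
9. certificated remote pilots 5 ≥ 3 → met
10. battery cycle review 548 days ago vs limit 540 → not met
11. airframe inspection 27 days ago vs limit 30 → met
12. aviation liability coverage $1,150,000 ≥ $1,125,000 → met
Not met: 4, 8, 10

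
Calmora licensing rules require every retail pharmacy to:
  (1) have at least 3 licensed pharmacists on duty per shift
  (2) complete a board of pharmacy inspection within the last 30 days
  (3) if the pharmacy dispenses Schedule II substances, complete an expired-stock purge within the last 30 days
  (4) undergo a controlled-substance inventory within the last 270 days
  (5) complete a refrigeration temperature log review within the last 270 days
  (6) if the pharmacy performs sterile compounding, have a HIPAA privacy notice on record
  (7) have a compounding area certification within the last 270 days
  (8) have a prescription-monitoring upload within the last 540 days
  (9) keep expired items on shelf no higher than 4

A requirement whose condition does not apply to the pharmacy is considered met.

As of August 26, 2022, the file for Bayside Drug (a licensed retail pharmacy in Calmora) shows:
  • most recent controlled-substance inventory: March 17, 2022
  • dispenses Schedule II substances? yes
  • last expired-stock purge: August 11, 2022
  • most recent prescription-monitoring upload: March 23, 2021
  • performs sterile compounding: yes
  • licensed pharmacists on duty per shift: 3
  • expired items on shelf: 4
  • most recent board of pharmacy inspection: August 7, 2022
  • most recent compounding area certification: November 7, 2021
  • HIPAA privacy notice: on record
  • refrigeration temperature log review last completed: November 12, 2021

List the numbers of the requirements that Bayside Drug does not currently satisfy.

5, 7

1. licensed pharmacists on duty per shift 3 ≥ 3 → met
2. board of pharmacy inspection 19 days ago vs limit 30 → met
3. condition 'dispenses Schedule II substances' holds; expired-stock purge 15 days ago vs limit 30 → met
4. controlled-substance inventory 162 days ago vs limit 270 → met
5. refrigeration temperature log review 287 days ago vs limit 270 → not met
6. condition 'performs sterile compounding' holds; HIPAA privacy notice present → met
7. compounding area certification 292 days ago vs limit 270 → not met
8. prescription-monitoring upload 521 days ago vs limit 540 → met
9. expired items on shelf 4 ≤ 4 → met
Not met: 5, 7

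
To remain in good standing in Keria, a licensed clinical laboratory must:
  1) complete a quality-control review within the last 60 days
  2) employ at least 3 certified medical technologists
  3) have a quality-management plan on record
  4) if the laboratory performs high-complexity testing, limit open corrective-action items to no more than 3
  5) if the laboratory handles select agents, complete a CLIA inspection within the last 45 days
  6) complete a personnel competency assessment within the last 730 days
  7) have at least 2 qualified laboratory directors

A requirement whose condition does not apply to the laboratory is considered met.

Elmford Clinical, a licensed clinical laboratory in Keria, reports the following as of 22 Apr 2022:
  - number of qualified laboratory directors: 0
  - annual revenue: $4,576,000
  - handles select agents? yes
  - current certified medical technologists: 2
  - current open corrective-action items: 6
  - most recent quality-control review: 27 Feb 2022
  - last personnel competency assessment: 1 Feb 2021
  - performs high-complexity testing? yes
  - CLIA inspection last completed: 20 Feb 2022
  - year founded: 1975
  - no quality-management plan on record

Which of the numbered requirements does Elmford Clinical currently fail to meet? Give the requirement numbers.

1. quality-control review 54 days ago vs limit 60 → met
2. certified medical technologists 2 < 3 → not met
3. quality-management plan absent → not met
4. condition 'performs high-complexity testing' holds; open corrective-action items 6 > 3 → not met
5. condition 'handles select agents' holds; CLIA inspection 61 days ago vs limit 45 → not met
6. personnel competency assessment 445 days ago vs limit 730 → met
7. qualified laboratory directors 0 < 2 → not met
Not met: 2, 3, 4, 5, 7

2, 3, 4, 5, 7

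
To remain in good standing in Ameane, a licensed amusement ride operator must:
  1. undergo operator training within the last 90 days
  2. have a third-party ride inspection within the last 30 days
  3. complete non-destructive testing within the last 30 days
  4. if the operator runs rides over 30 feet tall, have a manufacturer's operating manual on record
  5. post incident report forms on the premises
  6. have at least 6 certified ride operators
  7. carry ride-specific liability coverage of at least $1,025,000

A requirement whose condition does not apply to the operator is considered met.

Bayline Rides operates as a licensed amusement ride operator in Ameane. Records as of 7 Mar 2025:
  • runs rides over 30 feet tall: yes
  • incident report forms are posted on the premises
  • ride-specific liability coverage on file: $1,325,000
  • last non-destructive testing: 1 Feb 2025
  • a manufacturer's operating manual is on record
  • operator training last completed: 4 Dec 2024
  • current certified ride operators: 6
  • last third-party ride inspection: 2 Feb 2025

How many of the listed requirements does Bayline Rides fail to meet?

3

1. operator training 93 days ago vs limit 90 → not met
2. third-party ride inspection 33 days ago vs limit 30 → not met
3. non-destructive testing 34 days ago vs limit 30 → not met
4. condition 'runs rides over 30 feet tall' holds; manufacturer's operating manual present → met
5. incident report forms present → met
6. certified ride operators 6 ≥ 6 → met
7. ride-specific liability coverage $1,325,000 ≥ $1,025,000 → met
Not met: 3 of 7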